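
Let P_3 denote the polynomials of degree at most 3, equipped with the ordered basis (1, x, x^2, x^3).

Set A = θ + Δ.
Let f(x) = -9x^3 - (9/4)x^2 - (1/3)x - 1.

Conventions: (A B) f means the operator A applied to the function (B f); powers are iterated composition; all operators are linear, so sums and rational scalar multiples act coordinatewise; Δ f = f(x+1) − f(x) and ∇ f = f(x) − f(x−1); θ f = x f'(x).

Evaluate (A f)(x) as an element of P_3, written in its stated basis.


θ f = -27x^3 - (9/2)x^2 - (1/3)x
Δ f = -27x^2 - (63/2)x - 139/12
(θ + Δ) f = -27x^3 - (63/2)x^2 - (191/6)x - 139/12

the image equals g(x) = -27x^3 - (63/2)x^2 - (191/6)x - 139/12


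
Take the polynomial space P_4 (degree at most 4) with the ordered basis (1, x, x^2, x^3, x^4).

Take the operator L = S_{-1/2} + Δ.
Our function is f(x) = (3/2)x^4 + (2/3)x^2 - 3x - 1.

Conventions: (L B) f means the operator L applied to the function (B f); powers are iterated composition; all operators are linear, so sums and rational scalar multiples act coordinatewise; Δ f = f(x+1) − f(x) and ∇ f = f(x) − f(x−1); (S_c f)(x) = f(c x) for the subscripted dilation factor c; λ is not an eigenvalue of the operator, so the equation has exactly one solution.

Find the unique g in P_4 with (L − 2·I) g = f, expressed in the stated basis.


the result is g(x) = -(24/31)x^4 - (768/527)x^3 - (61240/11067)x^2 - (68774/11067)x - 47881/3689

write g with unknown coordinates in the stated basis and equate coefficients in (L − 2·I) g = f
solving from the highest basis element down gives g = -(24/31)x^4 - (768/527)x^3 - (61240/11067)x^2 - (68774/11067)x - 47881/3689
check: L g = -(3/62)x^4 - (1536/527)x^3 - (115102/11067)x^2 - (170749/11067)x - 99451/3689
so L g − 2·g = (3/2)x^4 + (2/3)x^2 - 3x - 1 = f ✓


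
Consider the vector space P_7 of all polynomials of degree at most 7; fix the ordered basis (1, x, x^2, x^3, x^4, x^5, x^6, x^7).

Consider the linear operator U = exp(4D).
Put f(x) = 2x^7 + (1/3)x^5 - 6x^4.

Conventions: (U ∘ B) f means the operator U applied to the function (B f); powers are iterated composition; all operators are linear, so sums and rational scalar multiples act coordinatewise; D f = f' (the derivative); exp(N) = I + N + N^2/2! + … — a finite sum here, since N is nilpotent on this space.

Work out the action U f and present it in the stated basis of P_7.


order-1 term: 56x^6 + (20/3)x^4 - 96x^3
order-2 term: 672x^5 + (160/3)x^3 - 576x^2
order-3 term: 4480x^4 + (640/3)x^2 - 1536x
order-4 term: 17920x^3 + (1280/3)x - 1536
order-5 term: 43008x^2 + 1024/3
order-6 term: 57344x
order-7 term: 32768
the series for exp(4D) f terminates at order 7
exp(4D) f = 2x^7 + 56x^6 + (2017/3)x^5 + (13442/3)x^4 + (53632/3)x^3 + (127936/3)x^2 + (168704/3)x + 94720/3

g(x) = 2x^7 + 56x^6 + (2017/3)x^5 + (13442/3)x^4 + (53632/3)x^3 + (127936/3)x^2 + (168704/3)x + 94720/3


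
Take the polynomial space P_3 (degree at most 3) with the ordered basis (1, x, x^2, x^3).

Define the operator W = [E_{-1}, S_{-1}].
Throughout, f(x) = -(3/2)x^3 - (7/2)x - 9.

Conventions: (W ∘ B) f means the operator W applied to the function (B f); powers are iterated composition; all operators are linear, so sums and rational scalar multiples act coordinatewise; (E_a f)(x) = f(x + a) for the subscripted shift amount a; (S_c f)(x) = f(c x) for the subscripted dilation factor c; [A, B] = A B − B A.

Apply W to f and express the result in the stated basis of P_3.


the result is g(x) = -9x^2 - 10

S_{-1} f = (3/2)x^3 + (7/2)x - 9
E_{-1} S_{-1} f = (3/2)x^3 - (9/2)x^2 + 8x - 14
E_{-1} f = -(3/2)x^3 + (9/2)x^2 - 8x - 4
S_{-1} E_{-1} f = (3/2)x^3 + (9/2)x^2 + 8x - 4
[E_{-1}, S_{-1}] f = -9x^2 - 10


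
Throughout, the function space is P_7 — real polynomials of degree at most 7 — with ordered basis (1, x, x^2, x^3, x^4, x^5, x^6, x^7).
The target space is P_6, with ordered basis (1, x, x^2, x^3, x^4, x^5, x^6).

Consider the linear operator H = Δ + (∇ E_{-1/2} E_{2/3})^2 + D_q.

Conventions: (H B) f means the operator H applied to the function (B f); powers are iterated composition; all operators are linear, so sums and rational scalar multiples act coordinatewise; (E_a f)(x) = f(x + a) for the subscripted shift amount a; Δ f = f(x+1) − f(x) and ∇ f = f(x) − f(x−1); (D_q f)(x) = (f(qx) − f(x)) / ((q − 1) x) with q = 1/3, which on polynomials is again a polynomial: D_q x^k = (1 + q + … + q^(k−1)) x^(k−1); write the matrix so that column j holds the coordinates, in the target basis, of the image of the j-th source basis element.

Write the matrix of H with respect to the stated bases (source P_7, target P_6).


the matrix is [[0, 2, 3, -3, 25/3, -313/27, 601/27, -2803/81]; [0, 0, 10/3, 9, -12, 125/3, -626/9, 4207/27]; [0, 0, 0, 40/9, 18, -30, 125, -2191/9]; [0, 0, 0, 0, 148/27, 30, -60, 875/3]; [0, 0, 0, 0, 0, 526/81, 45, -105]; [0, 0, 0, 0, 0, 0, 1822/243, 63]; [0, 0, 0, 0, 0, 0, 0, 6196/729]] (rows listed top to bottom)

image of 1: 0
image of x: 2
image of x^2: (10/3)x + 3
image of x^3: (40/9)x^2 + 9x - 3
image of x^4: (148/27)x^3 + 18x^2 - 12x + 25/3
image of x^5: (526/81)x^4 + 30x^3 - 30x^2 + (125/3)x - 313/27
image of x^6: (1822/243)x^5 + 45x^4 - 60x^3 + 125x^2 - (626/9)x + 601/27
image of x^7: (6196/729)x^6 + 63x^5 - 105x^4 + (875/3)x^3 - (2191/9)x^2 + (4207/27)x - 2803/81
each image's coordinates form column j of the matrix


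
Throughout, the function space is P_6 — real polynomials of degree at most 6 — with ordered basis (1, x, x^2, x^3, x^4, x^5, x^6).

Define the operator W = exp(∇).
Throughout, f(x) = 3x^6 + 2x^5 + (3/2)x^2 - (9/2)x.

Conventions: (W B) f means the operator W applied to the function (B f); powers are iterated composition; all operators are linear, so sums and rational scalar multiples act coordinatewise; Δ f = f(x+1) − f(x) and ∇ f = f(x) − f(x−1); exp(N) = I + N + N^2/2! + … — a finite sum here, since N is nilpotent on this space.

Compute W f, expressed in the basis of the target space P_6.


g(x) = 3x^6 + 20x^5 + 10x^4 - 60x^3 + (53/2)x^2 + (89/2)x - 55/2

order-1 term: 18x^5 - 35x^4 + 40x^3 - 25x^2 + 11x - 7
order-2 term: 45x^4 - 160x^3 + 255x^2 - 200x + 129/2
order-3 term: 60x^3 - 250x^2 + 390x - 220
order-4 term: 45x^2 - 170x + 175
order-5 term: 18x - 43
order-6 term: 3
the series for exp(∇) f terminates at order 6
exp(∇) f = 3x^6 + 20x^5 + 10x^4 - 60x^3 + (53/2)x^2 + (89/2)x - 55/2


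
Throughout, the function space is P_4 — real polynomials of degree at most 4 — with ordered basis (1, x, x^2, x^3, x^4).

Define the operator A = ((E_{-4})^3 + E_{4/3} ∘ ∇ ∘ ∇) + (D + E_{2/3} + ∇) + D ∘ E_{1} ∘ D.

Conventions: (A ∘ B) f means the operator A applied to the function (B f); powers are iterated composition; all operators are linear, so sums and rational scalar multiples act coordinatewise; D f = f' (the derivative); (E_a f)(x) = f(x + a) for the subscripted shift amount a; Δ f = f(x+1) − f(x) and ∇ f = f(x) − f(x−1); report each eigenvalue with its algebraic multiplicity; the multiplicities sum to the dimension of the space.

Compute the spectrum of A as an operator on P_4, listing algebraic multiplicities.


λ = 2 (multiplicity 5)

image of 1: 2
image of x: 2x - 28/3
image of x^2: 2x^2 - (56/3)x + 1327/9
image of x^3: 2x^3 - 28x^2 + (1327/3)x - 46405/27
image of x^4: 2x^4 - (112/3)x^3 + (2654/3)x^2 - (185620/27)x + 1680793/81
the matrix is upper triangular; its diagonal is (2, 2, 2, 2, 2)
for a triangular matrix the eigenvalues are the diagonal entries, with algebraic multiplicity their repetition count


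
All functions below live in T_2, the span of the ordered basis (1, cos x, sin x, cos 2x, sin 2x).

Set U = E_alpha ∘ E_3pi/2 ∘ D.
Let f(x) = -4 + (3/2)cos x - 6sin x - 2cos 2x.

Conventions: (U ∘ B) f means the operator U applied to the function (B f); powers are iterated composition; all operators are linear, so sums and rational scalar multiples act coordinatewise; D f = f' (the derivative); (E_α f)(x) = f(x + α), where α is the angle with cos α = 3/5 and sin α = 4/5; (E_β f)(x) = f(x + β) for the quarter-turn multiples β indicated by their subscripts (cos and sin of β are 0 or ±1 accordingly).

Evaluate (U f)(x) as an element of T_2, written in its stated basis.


the result is g(x) = -(39/10)cos x - (24/5)sin x - (96/25)cos 2x + (28/25)sin 2x

D f = -6cos x - (3/2)sin x + 4sin 2x
E_3pi/2 D f = (3/2)cos x - 6sin x - 4sin 2x
E_alpha E_3pi/2 D f = -(39/10)cos x - (24/5)sin x - (96/25)cos 2x + (28/25)sin 2x


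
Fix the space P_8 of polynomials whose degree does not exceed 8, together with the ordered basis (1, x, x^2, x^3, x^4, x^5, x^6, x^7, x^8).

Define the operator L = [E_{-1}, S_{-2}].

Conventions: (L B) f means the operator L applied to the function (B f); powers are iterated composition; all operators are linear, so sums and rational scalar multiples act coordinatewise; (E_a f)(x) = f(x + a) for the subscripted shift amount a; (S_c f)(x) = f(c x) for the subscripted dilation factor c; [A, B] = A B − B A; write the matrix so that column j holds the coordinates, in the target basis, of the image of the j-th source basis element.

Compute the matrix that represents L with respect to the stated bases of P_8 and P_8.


the matrix is [[0, 3, 3, 9, 15, 33, 63, 129, 255]; [0, 0, -12, -18, -72, -150, -396, -882, -2064]; [0, 0, 0, 36, 72, 360, 900, 2772, 7056]; [0, 0, 0, 0, -96, -240, -1440, -4200, -14784]; [0, 0, 0, 0, 0, 240, 720, 5040, 16800]; [0, 0, 0, 0, 0, 0, -576, -2016, -16128]; [0, 0, 0, 0, 0, 0, 0, 1344, 5376]; [0, 0, 0, 0, 0, 0, 0, 0, -3072]; [0, 0, 0, 0, 0, 0, 0, 0, 0]] (rows listed top to bottom)

image of 1: 0
image of x: 3
image of x^2: -12x + 3
image of x^3: 36x^2 - 18x + 9
image of x^4: -96x^3 + 72x^2 - 72x + 15
image of x^5: 240x^4 - 240x^3 + 360x^2 - 150x + 33
image of x^6: -576x^5 + 720x^4 - 1440x^3 + 900x^2 - 396x + 63
image of x^7: 1344x^6 - 2016x^5 + 5040x^4 - 4200x^3 + 2772x^2 - 882x + 129
image of x^8: -3072x^7 + 5376x^6 - 16128x^5 + 16800x^4 - 14784x^3 + 7056x^2 - 2064x + 255
each image's coordinates form column j of the matrix


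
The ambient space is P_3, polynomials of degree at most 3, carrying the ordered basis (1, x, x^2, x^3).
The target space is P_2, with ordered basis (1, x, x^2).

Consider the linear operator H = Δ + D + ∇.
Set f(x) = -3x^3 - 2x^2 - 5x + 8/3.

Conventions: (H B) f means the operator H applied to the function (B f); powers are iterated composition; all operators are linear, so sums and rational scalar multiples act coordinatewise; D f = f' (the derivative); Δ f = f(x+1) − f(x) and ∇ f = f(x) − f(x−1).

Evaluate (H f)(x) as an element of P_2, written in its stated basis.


Δ f = -9x^2 - 13x - 10
D f = -9x^2 - 4x - 5
∇ f = -9x^2 + 5x - 6
(Δ + D + ∇) f = -27x^2 - 12x - 21

g(x) = -27x^2 - 12x - 21


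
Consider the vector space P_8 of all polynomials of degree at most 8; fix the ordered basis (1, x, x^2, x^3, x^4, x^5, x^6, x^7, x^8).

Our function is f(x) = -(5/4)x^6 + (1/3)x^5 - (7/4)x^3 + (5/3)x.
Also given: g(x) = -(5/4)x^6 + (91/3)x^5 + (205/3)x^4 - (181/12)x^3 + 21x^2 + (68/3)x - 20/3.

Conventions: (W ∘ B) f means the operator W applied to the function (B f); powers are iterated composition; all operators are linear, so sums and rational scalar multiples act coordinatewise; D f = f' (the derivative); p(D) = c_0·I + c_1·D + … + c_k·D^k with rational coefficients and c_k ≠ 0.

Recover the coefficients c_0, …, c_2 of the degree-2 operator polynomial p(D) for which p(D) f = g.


c_0 = 1, c_1 = -4, c_2 = -2

D^0 f = -(5/4)x^6 + (1/3)x^5 - (7/4)x^3 + (5/3)x
D^1 f = -(15/2)x^5 + (5/3)x^4 - (21/4)x^2 + 5/3
D^2 f = -(75/2)x^4 + (20/3)x^3 - (21/2)x
matching coefficients of g against c_0 f + c_1 Df + … from the top degree down determines the c_i
solution: c_0 = 1, c_1 = -4, c_2 = -2


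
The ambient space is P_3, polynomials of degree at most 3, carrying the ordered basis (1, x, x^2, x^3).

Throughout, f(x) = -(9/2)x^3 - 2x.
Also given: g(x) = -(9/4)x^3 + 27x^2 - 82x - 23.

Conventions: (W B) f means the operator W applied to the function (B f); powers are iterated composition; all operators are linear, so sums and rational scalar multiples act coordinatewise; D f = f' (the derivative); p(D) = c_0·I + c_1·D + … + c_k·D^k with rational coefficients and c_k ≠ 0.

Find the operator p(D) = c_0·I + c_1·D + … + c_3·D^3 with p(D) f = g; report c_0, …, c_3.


D^0 f = -(9/2)x^3 - 2x
D^1 f = -(27/2)x^2 - 2
D^2 f = -27x
D^3 f = -27
matching coefficients of g against c_0 f + c_1 Df + … from the top degree down determines the c_i
solution: c_0 = 1/2, c_1 = -2, c_2 = 3, c_3 = 1

c_0 = 1/2, c_1 = -2, c_2 = 3, c_3 = 1


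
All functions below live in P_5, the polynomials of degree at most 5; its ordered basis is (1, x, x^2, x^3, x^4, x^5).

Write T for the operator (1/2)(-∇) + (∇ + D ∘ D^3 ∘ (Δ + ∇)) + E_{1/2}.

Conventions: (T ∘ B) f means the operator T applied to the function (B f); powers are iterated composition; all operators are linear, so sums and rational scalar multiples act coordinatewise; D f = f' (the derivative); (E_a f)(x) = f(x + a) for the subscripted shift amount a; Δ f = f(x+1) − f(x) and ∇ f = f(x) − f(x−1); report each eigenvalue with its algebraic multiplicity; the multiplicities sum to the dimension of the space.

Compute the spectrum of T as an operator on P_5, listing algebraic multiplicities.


λ = 1 (multiplicity 6)

image of 1: 1
image of x: x + 1
image of x^2: x^2 + 2x - 1/4
image of x^3: x^3 + 3x^2 - (3/4)x + 5/8
image of x^4: x^4 + 4x^3 - (3/2)x^2 + (5/2)x - 7/16
image of x^5: x^5 + 5x^4 - (5/2)x^3 + (25/4)x^2 - (35/16)x + 7697/32
the matrix is upper triangular; its diagonal is (1, 1, 1, 1, 1, 1)
for a triangular matrix the eigenvalues are the diagonal entries, with algebraic multiplicity their repetition count


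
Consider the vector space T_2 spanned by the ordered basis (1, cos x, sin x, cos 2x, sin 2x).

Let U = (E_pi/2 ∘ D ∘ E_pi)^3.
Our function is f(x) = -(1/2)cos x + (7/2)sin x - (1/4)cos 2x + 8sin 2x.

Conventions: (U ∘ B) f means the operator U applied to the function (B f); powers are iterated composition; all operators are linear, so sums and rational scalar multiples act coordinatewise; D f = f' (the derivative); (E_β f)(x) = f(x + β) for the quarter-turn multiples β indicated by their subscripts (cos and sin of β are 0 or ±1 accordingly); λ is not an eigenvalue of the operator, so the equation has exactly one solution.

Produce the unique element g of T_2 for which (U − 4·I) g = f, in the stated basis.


the result is g(x) = (1/6)cos x - (7/6)sin x - (63/80)cos 2x - (17/40)sin 2x

write g with unknown coordinates in the stated basis and equate coefficients in (U − 4·I) g = f
solving from the highest basis element down gives g = (1/6)cos x - (7/6)sin x - (63/80)cos 2x - (17/40)sin 2x
check: U g = (1/6)cos x - (7/6)sin x - (17/5)cos 2x + (63/10)sin 2x
so U g − 4·g = -(1/2)cos x + (7/2)sin x - (1/4)cos 2x + 8sin 2x = f ✓


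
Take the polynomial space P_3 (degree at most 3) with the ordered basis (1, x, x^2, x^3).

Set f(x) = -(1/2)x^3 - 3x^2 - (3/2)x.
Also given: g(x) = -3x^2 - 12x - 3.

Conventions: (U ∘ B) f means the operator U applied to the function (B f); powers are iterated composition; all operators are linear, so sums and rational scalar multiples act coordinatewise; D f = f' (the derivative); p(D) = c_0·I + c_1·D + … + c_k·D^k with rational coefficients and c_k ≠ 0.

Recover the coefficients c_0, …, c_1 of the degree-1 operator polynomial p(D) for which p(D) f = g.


D^0 f = -(1/2)x^3 - 3x^2 - (3/2)x
D^1 f = -(3/2)x^2 - 6x - 3/2
matching coefficients of g against c_0 f + c_1 Df + … from the top degree down determines the c_i
solution: c_0 = 0, c_1 = 2

p(D) = 2·D, i.e. c_0 = 0, c_1 = 2


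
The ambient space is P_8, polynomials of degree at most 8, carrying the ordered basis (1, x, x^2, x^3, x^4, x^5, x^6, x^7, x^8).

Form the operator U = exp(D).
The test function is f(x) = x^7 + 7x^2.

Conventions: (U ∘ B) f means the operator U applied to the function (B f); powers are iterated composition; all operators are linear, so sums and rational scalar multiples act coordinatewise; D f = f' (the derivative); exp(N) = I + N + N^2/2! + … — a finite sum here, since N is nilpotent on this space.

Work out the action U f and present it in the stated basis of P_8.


the result is g(x) = x^7 + 7x^6 + 21x^5 + 35x^4 + 35x^3 + 28x^2 + 21x + 8

order-1 term: 7x^6 + 14x
order-2 term: 21x^5 + 7
order-3 term: 35x^4
order-4 term: 35x^3
order-5 term: 21x^2
order-6 term: 7x
order-7 term: 1
the series for exp(D) f terminates at order 7
exp(D) f = x^7 + 7x^6 + 21x^5 + 35x^4 + 35x^3 + 28x^2 + 21x + 8


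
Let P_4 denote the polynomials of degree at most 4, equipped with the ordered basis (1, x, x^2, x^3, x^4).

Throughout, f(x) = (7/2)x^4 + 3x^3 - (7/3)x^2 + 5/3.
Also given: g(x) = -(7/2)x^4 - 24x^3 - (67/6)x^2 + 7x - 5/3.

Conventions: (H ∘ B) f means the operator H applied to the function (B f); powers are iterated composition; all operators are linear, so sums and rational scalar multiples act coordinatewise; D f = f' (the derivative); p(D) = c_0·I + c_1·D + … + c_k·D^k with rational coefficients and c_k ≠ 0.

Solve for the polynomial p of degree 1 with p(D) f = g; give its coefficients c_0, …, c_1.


c_0 = -1, c_1 = -3/2

D^0 f = (7/2)x^4 + 3x^3 - (7/3)x^2 + 5/3
D^1 f = 14x^3 + 9x^2 - (14/3)x
matching coefficients of g against c_0 f + c_1 Df + … from the top degree down determines the c_i
solution: c_0 = -1, c_1 = -3/2


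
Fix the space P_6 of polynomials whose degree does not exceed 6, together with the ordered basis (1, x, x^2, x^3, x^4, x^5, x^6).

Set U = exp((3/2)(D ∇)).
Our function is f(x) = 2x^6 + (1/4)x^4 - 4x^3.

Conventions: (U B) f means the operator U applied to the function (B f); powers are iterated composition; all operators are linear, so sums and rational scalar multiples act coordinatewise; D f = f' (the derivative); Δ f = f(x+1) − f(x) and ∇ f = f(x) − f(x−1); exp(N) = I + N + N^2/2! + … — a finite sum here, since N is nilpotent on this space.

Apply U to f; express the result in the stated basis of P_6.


the image equals g(x) = 2x^6 + (361/4)x^4 - 184x^3 + (1989/2)x^2 - (3501/2)x + 7197/4

order-1 term: 90x^4 - 180x^3 + (369/2)x^2 - (261/2)x + 75/2
order-2 term: 810x^2 - 1620x + 3807/4
order-3 term: 810
the series for exp((3/2)(D ∇)) f terminates at order 3
exp((3/2)(D ∇)) f = 2x^6 + (361/4)x^4 - 184x^3 + (1989/2)x^2 - (3501/2)x + 7197/4


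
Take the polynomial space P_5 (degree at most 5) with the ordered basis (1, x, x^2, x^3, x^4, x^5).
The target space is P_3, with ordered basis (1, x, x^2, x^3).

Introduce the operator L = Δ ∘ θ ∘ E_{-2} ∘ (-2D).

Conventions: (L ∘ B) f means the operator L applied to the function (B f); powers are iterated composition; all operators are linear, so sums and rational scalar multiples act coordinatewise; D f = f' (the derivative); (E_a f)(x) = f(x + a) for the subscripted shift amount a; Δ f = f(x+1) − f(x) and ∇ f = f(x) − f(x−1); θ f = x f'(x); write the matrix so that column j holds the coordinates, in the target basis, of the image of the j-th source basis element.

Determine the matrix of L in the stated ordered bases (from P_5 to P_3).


the matrix is [[0, 0, -4, 12, -24, 40]; [0, 0, 0, -24, 120, -400]; [0, 0, 0, 0, -72, 480]; [0, 0, 0, 0, 0, -160]] (rows listed top to bottom)

image of 1: 0
image of x: 0
image of x^2: -4
image of x^3: -24x + 12
image of x^4: -72x^2 + 120x - 24
image of x^5: -160x^3 + 480x^2 - 400x + 40
each image's coordinates form column j of the matrix


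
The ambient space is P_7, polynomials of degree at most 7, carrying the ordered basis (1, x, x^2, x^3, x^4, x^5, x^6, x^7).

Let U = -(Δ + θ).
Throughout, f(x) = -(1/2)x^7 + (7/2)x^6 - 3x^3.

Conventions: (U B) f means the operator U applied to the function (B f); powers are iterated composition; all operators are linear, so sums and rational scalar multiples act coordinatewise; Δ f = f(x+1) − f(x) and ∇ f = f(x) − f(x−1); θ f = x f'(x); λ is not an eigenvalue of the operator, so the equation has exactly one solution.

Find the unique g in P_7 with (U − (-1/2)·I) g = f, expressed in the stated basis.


the image equals g(x) = (1/13)x^7 - (105/143)x^6 + (266/429)x^5 + (640/429)x^4 + (808/715)x^3 - (39224/6435)x^2 + (46334/6435)x + 5276/715

write g with unknown coordinates in the stated basis and equate coefficients in (U − (-1/2)·I) g = f
solving from the highest basis element down gives g = (1/13)x^7 - (105/143)x^6 + (266/429)x^5 + (640/429)x^4 + (808/715)x^3 - (39224/6435)x^2 + (46334/6435)x + 5276/715
check: U g = -(7/13)x^7 + (553/143)x^6 - (133/429)x^5 - (320/429)x^4 - (2549/715)x^3 + (19612/6435)x^2 - (23167/6435)x - 2638/715
so U g − (-1/2)·g = -(1/2)x^7 + (7/2)x^6 - 3x^3 = f ✓


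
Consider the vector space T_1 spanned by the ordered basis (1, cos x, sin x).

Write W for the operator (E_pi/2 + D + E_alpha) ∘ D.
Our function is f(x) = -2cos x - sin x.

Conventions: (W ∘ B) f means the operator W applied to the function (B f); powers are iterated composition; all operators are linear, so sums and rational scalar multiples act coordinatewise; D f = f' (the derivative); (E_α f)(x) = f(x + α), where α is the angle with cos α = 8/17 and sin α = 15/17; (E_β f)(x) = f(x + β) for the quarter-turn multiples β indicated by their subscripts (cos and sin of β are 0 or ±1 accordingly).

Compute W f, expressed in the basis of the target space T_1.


D f = -cos x + 2sin x
E_pi/2 D f = 2cos x + sin x
D D f = 2cos x + sin x
E_alpha D f = (22/17)cos x + (31/17)sin x
(E_pi/2 + D + E_alpha) D f = (90/17)cos x + (65/17)sin x

the image equals g(x) = (90/17)cos x + (65/17)sin x


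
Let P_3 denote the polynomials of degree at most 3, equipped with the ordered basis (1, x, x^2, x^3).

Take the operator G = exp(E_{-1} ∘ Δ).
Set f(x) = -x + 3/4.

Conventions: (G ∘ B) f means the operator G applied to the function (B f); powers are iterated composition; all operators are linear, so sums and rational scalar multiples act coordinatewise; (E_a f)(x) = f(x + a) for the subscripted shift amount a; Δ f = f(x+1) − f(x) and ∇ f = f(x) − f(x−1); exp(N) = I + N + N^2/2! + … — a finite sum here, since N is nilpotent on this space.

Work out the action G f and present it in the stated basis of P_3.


the result is g(x) = -x - 1/4

order-1 term: -1
the series for exp(E_{-1} ∘ Δ) f terminates at order 1
exp(E_{-1} ∘ Δ) f = -x - 1/4


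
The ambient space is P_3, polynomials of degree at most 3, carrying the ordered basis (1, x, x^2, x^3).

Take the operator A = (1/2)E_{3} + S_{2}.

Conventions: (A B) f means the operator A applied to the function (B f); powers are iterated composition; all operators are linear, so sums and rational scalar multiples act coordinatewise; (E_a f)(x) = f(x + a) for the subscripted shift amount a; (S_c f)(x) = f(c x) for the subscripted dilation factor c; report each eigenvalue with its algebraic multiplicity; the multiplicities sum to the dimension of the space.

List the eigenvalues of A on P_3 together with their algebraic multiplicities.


λ = 3/2 (multiplicity 1), λ = 5/2 (multiplicity 1), λ = 9/2 (multiplicity 1), λ = 17/2 (multiplicity 1)

image of 1: 3/2
image of x: (5/2)x + 3/2
image of x^2: (9/2)x^2 + 3x + 9/2
image of x^3: (17/2)x^3 + (9/2)x^2 + (27/2)x + 27/2
the matrix is upper triangular; its diagonal is (3/2, 5/2, 9/2, 17/2)
for a triangular matrix the eigenvalues are the diagonal entries, with algebraic multiplicity their repetition count


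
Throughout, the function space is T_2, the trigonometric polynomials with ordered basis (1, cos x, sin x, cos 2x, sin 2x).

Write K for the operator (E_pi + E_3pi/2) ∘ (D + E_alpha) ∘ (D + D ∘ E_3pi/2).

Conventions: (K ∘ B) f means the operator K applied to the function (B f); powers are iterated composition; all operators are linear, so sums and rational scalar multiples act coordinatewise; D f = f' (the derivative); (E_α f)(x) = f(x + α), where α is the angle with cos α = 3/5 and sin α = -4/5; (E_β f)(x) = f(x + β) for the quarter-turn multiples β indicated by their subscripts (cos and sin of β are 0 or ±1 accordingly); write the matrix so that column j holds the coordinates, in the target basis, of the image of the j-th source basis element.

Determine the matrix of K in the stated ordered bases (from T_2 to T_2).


the matrix is [[0, 0, 0, 0, 0]; [0, 2/5, -6/5, 0, 0]; [0, 6/5, 2/5, 0, 0]; [0, 0, 0, 0, 0]; [0, 0, 0, 0, 0]] (rows listed top to bottom)

image of 1: 0
image of cos x: (2/5)cos x + (6/5)sin x
image of sin x: -(6/5)cos x + (2/5)sin x
image of cos 2x: 0
image of sin 2x: 0
each image's coordinates form column j of the matrix


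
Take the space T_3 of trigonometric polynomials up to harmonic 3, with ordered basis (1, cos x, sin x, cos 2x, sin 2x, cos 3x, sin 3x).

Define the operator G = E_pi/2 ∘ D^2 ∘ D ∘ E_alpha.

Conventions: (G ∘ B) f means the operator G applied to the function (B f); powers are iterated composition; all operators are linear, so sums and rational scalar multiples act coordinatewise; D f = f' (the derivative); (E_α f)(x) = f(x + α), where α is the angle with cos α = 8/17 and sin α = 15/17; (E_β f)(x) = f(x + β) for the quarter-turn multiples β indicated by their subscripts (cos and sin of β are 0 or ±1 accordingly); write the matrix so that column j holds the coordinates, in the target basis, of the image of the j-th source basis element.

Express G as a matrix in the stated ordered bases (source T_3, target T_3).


the matrix is [[0, 0, 0, 0, 0, 0, 0]; [0, 8/17, 15/17, 0, 0, 0, 0]; [0, -15/17, 8/17, 0, 0, 0, 0]; [0, 0, 0, -1920/289, -1288/289, 0, 0]; [0, 0, 0, 1288/289, -1920/289, 0, 0]; [0, 0, 0, 0, 0, 131976/4913, 13365/4913]; [0, 0, 0, 0, 0, -13365/4913, 131976/4913]] (rows listed top to bottom)

image of 1: 0
image of cos x: (8/17)cos x - (15/17)sin x
image of sin x: (15/17)cos x + (8/17)sin x
image of cos 2x: -(1920/289)cos 2x + (1288/289)sin 2x
image of sin 2x: -(1288/289)cos 2x - (1920/289)sin 2x
image of cos 3x: (131976/4913)cos 3x - (13365/4913)sin 3x
image of sin 3x: (13365/4913)cos 3x + (131976/4913)sin 3x
each image's coordinates form column j of the matrix


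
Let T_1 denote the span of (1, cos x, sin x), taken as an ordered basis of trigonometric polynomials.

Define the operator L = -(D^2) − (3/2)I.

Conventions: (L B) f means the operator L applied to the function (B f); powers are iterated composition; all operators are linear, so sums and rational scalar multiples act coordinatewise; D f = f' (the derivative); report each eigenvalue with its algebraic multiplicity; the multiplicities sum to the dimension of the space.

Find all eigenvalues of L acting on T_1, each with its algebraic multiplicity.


λ = -3/2 (multiplicity 1), λ = -1/2 (multiplicity 2)

image of 1: -3/2
image of cos x: -(1/2)cos x
image of sin x: -(1/2)sin x
the matrix is diagonal; its diagonal is (-3/2, -1/2, -1/2)
for a triangular matrix the eigenvalues are the diagonal entries, with algebraic multiplicity their repetition count


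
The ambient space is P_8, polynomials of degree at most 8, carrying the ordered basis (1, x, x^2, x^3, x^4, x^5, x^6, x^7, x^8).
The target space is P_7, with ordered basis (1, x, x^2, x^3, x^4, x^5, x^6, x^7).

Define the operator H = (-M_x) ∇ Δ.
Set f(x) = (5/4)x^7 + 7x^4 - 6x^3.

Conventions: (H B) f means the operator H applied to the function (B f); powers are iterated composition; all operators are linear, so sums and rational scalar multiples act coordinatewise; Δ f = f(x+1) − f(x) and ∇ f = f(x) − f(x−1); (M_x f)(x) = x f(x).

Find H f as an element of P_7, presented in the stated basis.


Δ f = (35/4)x^6 + (105/4)x^5 + (175/4)x^4 + (287/4)x^3 + (201/4)x^2 + (75/4)x + 9/4
∇ Δ f = (105/2)x^5 + (175/2)x^3 + 84x^2 - (37/2)x + 14
M_x (∇ Δ) f = (105/2)x^6 + (175/2)x^4 + 84x^3 - (37/2)x^2 + 14x
(-M_x) (∇ Δ) f = -(105/2)x^6 - (175/2)x^4 - 84x^3 + (37/2)x^2 - 14x

g(x) = -(105/2)x^6 - (175/2)x^4 - 84x^3 + (37/2)x^2 - 14x


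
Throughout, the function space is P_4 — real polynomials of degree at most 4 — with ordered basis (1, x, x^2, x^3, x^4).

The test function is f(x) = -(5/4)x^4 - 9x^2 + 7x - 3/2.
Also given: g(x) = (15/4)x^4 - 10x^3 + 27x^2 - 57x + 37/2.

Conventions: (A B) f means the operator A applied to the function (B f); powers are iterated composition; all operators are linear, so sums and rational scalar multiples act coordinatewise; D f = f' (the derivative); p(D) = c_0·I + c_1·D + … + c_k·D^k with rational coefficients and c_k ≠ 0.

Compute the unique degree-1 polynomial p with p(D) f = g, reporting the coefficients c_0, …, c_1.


D^0 f = -(5/4)x^4 - 9x^2 + 7x - 3/2
D^1 f = -5x^3 - 18x + 7
matching coefficients of g against c_0 f + c_1 Df + … from the top degree down determines the c_i
solution: c_0 = -3, c_1 = 2

c_0 = -3, c_1 = 2


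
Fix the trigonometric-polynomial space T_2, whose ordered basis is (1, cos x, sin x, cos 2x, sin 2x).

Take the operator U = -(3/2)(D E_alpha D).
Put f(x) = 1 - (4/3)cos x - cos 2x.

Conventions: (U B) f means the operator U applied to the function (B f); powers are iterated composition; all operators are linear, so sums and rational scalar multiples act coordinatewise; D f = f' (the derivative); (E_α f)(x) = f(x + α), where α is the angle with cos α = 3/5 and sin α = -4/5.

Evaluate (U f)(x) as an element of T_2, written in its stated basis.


D f = (4/3)sin x + 2sin 2x
E_alpha D f = -(16/15)cos x + (4/5)sin x - (48/25)cos 2x - (14/25)sin 2x
D E_alpha D f = (4/5)cos x + (16/15)sin x - (28/25)cos 2x + (96/25)sin 2x
(-(3/2)(D E_alpha D)) f = -(6/5)cos x - (8/5)sin x + (42/25)cos 2x - (144/25)sin 2x

the image equals g(x) = -(6/5)cos x - (8/5)sin x + (42/25)cos 2x - (144/25)sin 2x


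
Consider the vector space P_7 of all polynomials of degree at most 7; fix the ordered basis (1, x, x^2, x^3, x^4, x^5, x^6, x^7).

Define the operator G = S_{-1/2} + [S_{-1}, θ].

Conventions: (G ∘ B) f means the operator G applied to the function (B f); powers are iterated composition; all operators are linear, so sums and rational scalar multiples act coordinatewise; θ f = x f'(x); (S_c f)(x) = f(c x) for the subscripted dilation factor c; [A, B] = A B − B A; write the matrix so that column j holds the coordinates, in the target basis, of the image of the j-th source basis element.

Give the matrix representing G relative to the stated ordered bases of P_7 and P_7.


the matrix is [[1, 0, 0, 0, 0, 0, 0, 0]; [0, -1/2, 0, 0, 0, 0, 0, 0]; [0, 0, 1/4, 0, 0, 0, 0, 0]; [0, 0, 0, -1/8, 0, 0, 0, 0]; [0, 0, 0, 0, 1/16, 0, 0, 0]; [0, 0, 0, 0, 0, -1/32, 0, 0]; [0, 0, 0, 0, 0, 0, 1/64, 0]; [0, 0, 0, 0, 0, 0, 0, -1/128]] (rows listed top to bottom)

image of 1: 1
image of x: -(1/2)x
image of x^2: (1/4)x^2
image of x^3: -(1/8)x^3
image of x^4: (1/16)x^4
image of x^5: -(1/32)x^5
image of x^6: (1/64)x^6
image of x^7: -(1/128)x^7
each image's coordinates form column j of the matrix


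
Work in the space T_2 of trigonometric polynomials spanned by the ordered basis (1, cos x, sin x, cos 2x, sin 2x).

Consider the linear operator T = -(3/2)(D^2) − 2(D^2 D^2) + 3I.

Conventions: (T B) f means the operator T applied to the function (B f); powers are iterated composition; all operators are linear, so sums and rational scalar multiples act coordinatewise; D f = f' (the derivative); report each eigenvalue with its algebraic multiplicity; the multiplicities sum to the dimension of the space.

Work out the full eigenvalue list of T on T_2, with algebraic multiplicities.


λ = -23 (multiplicity 2), λ = 5/2 (multiplicity 2), λ = 3 (multiplicity 1)

image of 1: 3
image of cos x: (5/2)cos x
image of sin x: (5/2)sin x
image of cos 2x: -23cos 2x
image of sin 2x: -23sin 2x
the matrix is diagonal; its diagonal is (3, 5/2, 5/2, -23, -23)
for a triangular matrix the eigenvalues are the diagonal entries, with algebraic multiplicity their repetition count


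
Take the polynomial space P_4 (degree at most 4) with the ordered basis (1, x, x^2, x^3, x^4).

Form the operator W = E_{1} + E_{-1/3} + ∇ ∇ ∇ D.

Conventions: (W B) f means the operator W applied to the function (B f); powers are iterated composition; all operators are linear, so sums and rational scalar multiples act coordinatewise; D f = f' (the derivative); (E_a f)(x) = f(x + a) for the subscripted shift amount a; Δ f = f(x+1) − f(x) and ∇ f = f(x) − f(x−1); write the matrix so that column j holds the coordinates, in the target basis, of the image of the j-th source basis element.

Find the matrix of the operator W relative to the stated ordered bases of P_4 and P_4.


image of 1: 2
image of x: 2x + 2/3
image of x^2: 2x^2 + (4/3)x + 10/9
image of x^3: 2x^3 + 2x^2 + (10/3)x + 26/27
image of x^4: 2x^4 + (8/3)x^3 + (20/3)x^2 + (104/27)x + 2026/81
each image's coordinates form column j of the matrix

the matrix is [[2, 2/3, 10/9, 26/27, 2026/81]; [0, 2, 4/3, 10/3, 104/27]; [0, 0, 2, 2, 20/3]; [0, 0, 0, 2, 8/3]; [0, 0, 0, 0, 2]] (rows listed top to bottom)


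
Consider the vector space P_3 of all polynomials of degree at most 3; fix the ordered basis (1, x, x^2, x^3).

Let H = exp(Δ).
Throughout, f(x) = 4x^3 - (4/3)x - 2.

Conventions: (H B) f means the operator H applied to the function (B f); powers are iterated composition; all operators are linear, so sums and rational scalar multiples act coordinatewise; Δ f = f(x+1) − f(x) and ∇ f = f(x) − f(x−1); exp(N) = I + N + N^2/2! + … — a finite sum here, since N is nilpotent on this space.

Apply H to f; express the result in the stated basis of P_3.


g(x) = 4x^3 + 12x^2 + (68/3)x + 50/3

order-1 term: 12x^2 + 12x + 8/3
order-2 term: 12x + 12
order-3 term: 4
the series for exp(Δ) f terminates at order 3
exp(Δ) f = 4x^3 + 12x^2 + (68/3)x + 50/3


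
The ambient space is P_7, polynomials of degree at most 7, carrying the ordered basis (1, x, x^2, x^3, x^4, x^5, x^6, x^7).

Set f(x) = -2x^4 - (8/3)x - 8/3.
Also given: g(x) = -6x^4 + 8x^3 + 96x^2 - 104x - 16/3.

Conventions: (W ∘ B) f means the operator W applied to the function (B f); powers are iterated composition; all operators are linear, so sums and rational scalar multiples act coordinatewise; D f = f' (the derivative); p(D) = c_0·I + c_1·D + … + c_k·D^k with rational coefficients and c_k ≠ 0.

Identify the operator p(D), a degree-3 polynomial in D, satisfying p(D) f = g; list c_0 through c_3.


D^0 f = -2x^4 - (8/3)x - 8/3
D^1 f = -8x^3 - 8/3
D^2 f = -24x^2
D^3 f = -48x
matching coefficients of g against c_0 f + c_1 Df + … from the top degree down determines the c_i
solution: c_0 = 3, c_1 = -1, c_2 = -4, c_3 = 2

p(D) = 3·I − D − 4·D^2 + 2·D^3, i.e. c_0 = 3, c_1 = -1, c_2 = -4, c_3 = 2


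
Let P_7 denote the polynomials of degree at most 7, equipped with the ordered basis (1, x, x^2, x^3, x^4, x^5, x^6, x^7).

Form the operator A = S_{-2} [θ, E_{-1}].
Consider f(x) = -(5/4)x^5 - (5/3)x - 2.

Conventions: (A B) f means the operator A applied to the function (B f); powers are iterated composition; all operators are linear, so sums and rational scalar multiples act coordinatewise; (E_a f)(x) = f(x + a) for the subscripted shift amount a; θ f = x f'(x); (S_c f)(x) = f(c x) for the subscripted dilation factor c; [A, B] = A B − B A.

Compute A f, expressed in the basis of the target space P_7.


the image equals g(x) = -100x^4 - 200x^3 - 150x^2 - 50x - 95/12

E_{-1} f = -(5/4)x^5 + (25/4)x^4 - (25/2)x^3 + (25/2)x^2 - (95/12)x + 11/12
θ E_{-1} f = -(25/4)x^5 + 25x^4 - (75/2)x^3 + 25x^2 - (95/12)x
θ f = -(25/4)x^5 - (5/3)x
E_{-1} θ f = -(25/4)x^5 + (125/4)x^4 - (125/2)x^3 + (125/2)x^2 - (395/12)x + 95/12
[θ, E_{-1}] f = -(25/4)x^4 + 25x^3 - (75/2)x^2 + 25x - 95/12
S_{-2} [θ, E_{-1}] f = -100x^4 - 200x^3 - 150x^2 - 50x - 95/12


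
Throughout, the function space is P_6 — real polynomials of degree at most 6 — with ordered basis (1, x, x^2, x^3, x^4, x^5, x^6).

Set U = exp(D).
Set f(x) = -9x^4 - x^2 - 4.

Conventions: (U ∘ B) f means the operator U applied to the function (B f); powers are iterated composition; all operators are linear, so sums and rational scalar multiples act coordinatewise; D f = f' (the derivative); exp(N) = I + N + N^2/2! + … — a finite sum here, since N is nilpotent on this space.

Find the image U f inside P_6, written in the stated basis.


the result is g(x) = -9x^4 - 36x^3 - 55x^2 - 38x - 14

order-1 term: -36x^3 - 2x
order-2 term: -54x^2 - 1
order-3 term: -36x
order-4 term: -9
the series for exp(D) f terminates at order 4
exp(D) f = -9x^4 - 36x^3 - 55x^2 - 38x - 14


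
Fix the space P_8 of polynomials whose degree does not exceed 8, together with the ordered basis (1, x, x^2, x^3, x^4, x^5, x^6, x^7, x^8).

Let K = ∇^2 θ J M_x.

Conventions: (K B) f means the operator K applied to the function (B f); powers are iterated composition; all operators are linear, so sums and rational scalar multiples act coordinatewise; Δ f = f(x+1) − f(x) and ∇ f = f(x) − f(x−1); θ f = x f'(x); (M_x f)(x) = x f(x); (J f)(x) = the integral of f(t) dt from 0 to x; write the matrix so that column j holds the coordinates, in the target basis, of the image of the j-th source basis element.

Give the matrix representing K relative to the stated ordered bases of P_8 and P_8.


image of 1: 2
image of x: 6x - 6
image of x^2: 12x^2 - 24x + 14
image of x^3: 20x^3 - 60x^2 + 70x - 30
image of x^4: 30x^4 - 120x^3 + 210x^2 - 180x + 62
image of x^5: 42x^5 - 210x^4 + 490x^3 - 630x^2 + 434x - 126
image of x^6: 56x^6 - 336x^5 + 980x^4 - 1680x^3 + 1736x^2 - 1008x + 254
image of x^7: 72x^7 - 504x^6 + 1764x^5 - 3780x^4 + 5208x^3 - 4536x^2 + 2286x - 510
image of x^8: 90x^8 - 720x^7 + 2940x^6 - 7560x^5 + 13020x^4 - 15120x^3 + 11430x^2 - 5100x + 1022
each image's coordinates form column j of the matrix

the matrix is [[2, -6, 14, -30, 62, -126, 254, -510, 1022]; [0, 6, -24, 70, -180, 434, -1008, 2286, -5100]; [0, 0, 12, -60, 210, -630, 1736, -4536, 11430]; [0, 0, 0, 20, -120, 490, -1680, 5208, -15120]; [0, 0, 0, 0, 30, -210, 980, -3780, 13020]; [0, 0, 0, 0, 0, 42, -336, 1764, -7560]; [0, 0, 0, 0, 0, 0, 56, -504, 2940]; [0, 0, 0, 0, 0, 0, 0, 72, -720]; [0, 0, 0, 0, 0, 0, 0, 0, 90]] (rows listed top to bottom)


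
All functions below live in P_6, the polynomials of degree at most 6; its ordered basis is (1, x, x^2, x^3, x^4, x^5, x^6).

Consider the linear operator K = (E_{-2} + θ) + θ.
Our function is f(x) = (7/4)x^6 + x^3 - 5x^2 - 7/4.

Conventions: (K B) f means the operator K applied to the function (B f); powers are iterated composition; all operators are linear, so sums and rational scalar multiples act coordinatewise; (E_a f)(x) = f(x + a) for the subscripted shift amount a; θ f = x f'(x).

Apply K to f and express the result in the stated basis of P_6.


E_{-2} f = (7/4)x^6 - 21x^5 + 105x^4 - 279x^3 + 409x^2 - 304x + 329/4
θ f = (21/2)x^6 + 3x^3 - 10x^2
(E_{-2} + θ) f = (49/4)x^6 - 21x^5 + 105x^4 - 276x^3 + 399x^2 - 304x + 329/4
θ f = (21/2)x^6 + 3x^3 - 10x^2
((E_{-2} + θ) + θ) f = (91/4)x^6 - 21x^5 + 105x^4 - 273x^3 + 389x^2 - 304x + 329/4

the result is g(x) = (91/4)x^6 - 21x^5 + 105x^4 - 273x^3 + 389x^2 - 304x + 329/4


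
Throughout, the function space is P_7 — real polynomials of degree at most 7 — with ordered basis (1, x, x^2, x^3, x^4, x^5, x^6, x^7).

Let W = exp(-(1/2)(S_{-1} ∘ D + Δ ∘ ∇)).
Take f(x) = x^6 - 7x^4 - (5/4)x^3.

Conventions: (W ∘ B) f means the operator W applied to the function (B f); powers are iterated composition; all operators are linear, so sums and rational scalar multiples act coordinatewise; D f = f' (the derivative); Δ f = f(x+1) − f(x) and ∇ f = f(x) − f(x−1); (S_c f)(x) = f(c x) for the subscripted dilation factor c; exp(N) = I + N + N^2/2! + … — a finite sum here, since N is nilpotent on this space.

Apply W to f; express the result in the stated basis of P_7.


order-1 term: 3x^5 - 15x^4 - 14x^3 + (231/8)x^2 + (15/4)x + 6
order-2 term: -(15/4)x^4 - 30x^3 + (111/2)x^2 + (447/16)x - 63/8
order-3 term: -(5/2)x^3 + (45/2)x^2 + (97/2)x - 701/32
order-4 term: (15/16)x^2 + (15/2)x - 187/16
order-5 term: (3/16)x - 15/16
order-6 term: -1/64
the series for exp(-(1/2)(S_{-1} ∘ D + Δ ∘ ∇)) f terminates at order 6
exp(-(1/2)(S_{-1} ∘ D + Δ ∘ ∇)) f = x^6 + 3x^5 - (103/4)x^4 - (191/4)x^3 + (1725/16)x^2 + (703/8)x - 2331/64

g(x) = x^6 + 3x^5 - (103/4)x^4 - (191/4)x^3 + (1725/16)x^2 + (703/8)x - 2331/64
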